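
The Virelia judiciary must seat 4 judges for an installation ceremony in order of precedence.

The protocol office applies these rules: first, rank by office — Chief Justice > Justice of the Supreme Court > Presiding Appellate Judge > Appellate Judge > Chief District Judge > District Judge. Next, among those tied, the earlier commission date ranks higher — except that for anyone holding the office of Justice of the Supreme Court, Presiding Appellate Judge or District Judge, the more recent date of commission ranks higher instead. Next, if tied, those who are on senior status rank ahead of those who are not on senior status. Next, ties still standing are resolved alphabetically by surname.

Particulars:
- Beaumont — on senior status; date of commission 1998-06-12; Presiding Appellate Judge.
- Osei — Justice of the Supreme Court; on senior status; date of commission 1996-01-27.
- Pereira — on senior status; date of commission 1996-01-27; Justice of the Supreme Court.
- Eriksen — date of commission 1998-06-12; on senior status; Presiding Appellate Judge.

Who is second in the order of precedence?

By office: Osei and Pereira (Justice of the Supreme Court); then Beaumont and Eriksen (Presiding Appellate Judge).
Osei and Pereira both have date of commission 1996-01-27, so the next rule applies.
Osei and Pereira are each on senior status, so the next rule applies.
Among Osei and Pereira, alphabetically by surname: Osei before Pereira.
Beaumont and Eriksen both have date of commission 1998-06-12, so the next rule applies.
Beaumont and Eriksen are each on senior status, so the next rule applies.
Among Beaumont and Eriksen, alphabetically by surname: Beaumont before Eriksen.
Order: Osei, Pereira, Beaumont, Eriksen.

Pereira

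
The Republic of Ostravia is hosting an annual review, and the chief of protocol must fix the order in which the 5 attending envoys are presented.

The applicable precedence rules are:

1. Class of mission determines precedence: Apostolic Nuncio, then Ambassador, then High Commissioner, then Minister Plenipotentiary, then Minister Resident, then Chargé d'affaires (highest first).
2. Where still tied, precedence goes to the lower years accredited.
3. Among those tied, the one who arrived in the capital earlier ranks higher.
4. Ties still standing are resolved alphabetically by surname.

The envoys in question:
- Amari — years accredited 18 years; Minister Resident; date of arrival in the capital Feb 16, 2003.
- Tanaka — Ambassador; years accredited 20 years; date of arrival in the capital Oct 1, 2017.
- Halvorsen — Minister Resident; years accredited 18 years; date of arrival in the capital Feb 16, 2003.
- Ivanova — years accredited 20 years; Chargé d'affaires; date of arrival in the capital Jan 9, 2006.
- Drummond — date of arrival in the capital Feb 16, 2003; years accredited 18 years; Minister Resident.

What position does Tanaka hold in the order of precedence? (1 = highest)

By class of mission: Tanaka (Ambassador); then Amari, Drummond and Halvorsen (Minister Resident); then Ivanova (Chargé d'affaires).
Amari, Drummond and Halvorsen all have years accredited 18 years, so the next rule applies.
Amari, Drummond and Halvorsen all have date of arrival in the capital Feb 16, 2003, so the next rule applies.
Among Amari, Drummond and Halvorsen, alphabetically by surname: Amari before Drummond before Halvorsen.
Order: Tanaka, Amari, Drummond, Halvorsen, Ivanova. So position 1.

1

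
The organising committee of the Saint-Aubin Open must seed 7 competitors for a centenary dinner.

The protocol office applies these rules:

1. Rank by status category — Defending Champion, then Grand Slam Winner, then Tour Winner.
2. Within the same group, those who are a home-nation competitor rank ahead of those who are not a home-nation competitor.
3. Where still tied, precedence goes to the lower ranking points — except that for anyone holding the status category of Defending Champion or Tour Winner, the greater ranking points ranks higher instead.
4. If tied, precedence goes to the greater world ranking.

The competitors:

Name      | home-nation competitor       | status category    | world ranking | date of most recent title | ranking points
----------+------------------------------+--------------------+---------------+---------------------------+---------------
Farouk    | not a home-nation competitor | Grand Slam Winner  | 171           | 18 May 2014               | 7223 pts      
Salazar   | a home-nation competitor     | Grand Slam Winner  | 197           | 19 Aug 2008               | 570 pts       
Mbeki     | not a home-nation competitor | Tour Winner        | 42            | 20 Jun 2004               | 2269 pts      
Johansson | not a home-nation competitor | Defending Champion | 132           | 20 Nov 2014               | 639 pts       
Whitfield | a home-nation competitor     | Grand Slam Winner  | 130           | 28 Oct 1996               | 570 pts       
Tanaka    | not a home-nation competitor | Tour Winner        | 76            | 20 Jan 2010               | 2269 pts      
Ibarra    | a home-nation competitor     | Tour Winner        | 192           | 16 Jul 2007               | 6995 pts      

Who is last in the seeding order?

By status category: Johansson (Defending Champion); then Salazar, Whitfield and Farouk (Grand Slam Winner); then Ibarra, Tanaka and Mbeki (Tour Winner).
Among Salazar, Whitfield and Farouk, a home-nation competitor before not a home-nation competitor: Salazar and Whitfield (a home-nation competitor) before Farouk (not a home-nation competitor).
Salazar and Whitfield both have ranking points 570 pts, so the next rule applies.
Among Salazar and Whitfield, by world ranking (higher first): Salazar (197) before Whitfield (130).
Among Ibarra, Tanaka and Mbeki, a home-nation competitor before not a home-nation competitor: Ibarra (a home-nation competitor) before Tanaka and Mbeki (not a home-nation competitor).
Tanaka and Mbeki both have ranking points 2269 pts, so the next rule applies.
Among Tanaka and Mbeki, by world ranking (higher first): Tanaka (76) before Mbeki (42).
Order: Johansson, Salazar, Whitfield, Farouk, Ibarra, Tanaka, Mbeki.

Mbeki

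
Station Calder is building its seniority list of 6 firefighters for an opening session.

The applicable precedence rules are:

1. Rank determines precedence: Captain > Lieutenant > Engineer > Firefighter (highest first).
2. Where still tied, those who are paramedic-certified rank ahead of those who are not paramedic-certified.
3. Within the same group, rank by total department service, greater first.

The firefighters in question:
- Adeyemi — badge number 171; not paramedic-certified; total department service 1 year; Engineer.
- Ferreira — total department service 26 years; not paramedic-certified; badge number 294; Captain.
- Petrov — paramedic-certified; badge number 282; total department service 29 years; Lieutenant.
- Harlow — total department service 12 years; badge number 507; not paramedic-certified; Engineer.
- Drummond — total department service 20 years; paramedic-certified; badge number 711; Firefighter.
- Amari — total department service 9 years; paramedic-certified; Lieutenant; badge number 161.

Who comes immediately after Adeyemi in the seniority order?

Drummond

By rank: Ferreira (Captain); then Petrov and Amari (Lieutenant); then Harlow and Adeyemi (Engineer); then Drummond (Firefighter).
Petrov and Amari are each paramedic-certified, so the next rule applies.
Among Petrov and Amari, by total department service (higher first): Petrov (29 years) before Amari (9 years).
Harlow and Adeyemi are each not paramedic-certified, so the next rule applies.
Among Harlow and Adeyemi, by total department service (higher first): Harlow (12 years) before Adeyemi (1 year).
Order: Ferreira, Petrov, Amari, Harlow, Adeyemi, Drummond.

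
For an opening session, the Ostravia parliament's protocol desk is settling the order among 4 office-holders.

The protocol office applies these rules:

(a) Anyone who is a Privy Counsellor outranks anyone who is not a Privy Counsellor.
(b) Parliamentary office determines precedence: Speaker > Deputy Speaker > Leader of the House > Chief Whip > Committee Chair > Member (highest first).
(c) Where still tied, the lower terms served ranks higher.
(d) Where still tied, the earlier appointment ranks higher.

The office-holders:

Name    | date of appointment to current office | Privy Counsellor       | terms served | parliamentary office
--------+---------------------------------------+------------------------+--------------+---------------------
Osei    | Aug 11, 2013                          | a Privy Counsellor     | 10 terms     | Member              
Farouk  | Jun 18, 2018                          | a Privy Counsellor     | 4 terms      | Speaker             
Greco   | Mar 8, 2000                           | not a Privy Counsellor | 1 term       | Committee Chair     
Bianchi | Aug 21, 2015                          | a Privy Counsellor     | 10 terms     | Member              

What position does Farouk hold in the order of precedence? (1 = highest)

1

By the first rule: Farouk, Osei and Bianchi (each a Privy Counsellor); then Greco (not a Privy Counsellor).
Among Farouk, Osei and Bianchi, by parliamentary office: Farouk (Speaker) before Osei and Bianchi (Member).
Osei and Bianchi both have terms served 10 terms, so the next rule applies.
Among Osei and Bianchi, by date of appointment to current office (earlier first): Osei (Aug 11, 2013) before Bianchi (Aug 21, 2015).
Order: Farouk, Osei, Bianchi, Greco. So position 1.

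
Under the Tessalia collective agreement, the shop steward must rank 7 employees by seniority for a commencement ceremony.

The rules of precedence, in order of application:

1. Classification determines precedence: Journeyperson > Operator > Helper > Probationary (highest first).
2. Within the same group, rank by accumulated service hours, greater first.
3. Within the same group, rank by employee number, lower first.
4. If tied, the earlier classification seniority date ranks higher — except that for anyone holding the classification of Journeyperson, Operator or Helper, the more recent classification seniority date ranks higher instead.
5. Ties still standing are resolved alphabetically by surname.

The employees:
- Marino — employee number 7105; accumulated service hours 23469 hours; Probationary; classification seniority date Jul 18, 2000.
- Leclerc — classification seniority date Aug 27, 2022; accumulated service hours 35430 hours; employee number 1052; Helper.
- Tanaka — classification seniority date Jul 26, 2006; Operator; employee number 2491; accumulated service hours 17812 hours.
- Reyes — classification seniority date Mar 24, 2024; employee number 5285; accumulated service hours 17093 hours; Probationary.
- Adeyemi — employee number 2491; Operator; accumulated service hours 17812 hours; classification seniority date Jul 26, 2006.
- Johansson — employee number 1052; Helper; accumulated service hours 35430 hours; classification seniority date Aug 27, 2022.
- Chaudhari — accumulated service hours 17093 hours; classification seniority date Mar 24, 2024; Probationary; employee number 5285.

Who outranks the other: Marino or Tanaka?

Tanaka

By classification: Adeyemi and Tanaka (Operator); then Johansson and Leclerc (Helper); then Marino, Chaudhari and Reyes (Probationary).
Adeyemi and Tanaka both have accumulated service hours 17812 hours, so the next rule applies.
Adeyemi and Tanaka both have employee number 2491, so the next rule applies.
Adeyemi and Tanaka both have classification seniority date Jul 26, 2006, so the next rule applies.
Among Adeyemi and Tanaka, alphabetically by surname: Adeyemi before Tanaka.
Johansson and Leclerc both have accumulated service hours 35430 hours, so the next rule applies.
Johansson and Leclerc both have employee number 1052, so the next rule applies.
Johansson and Leclerc both have classification seniority date Aug 27, 2022, so the next rule applies.
Among Johansson and Leclerc, alphabetically by surname: Johansson before Leclerc.
Among Marino, Chaudhari and Reyes, by accumulated service hours (higher first): Marino (23469 hours) before Chaudhari and Reyes (17093 hours).
Chaudhari and Reyes both have employee number 5285, so the next rule applies.
Chaudhari and Reyes both have classification seniority date Mar 24, 2024, so the next rule applies.
Among Chaudhari and Reyes, alphabetically by surname: Chaudhari before Reyes.
So Tanaka takes precedence.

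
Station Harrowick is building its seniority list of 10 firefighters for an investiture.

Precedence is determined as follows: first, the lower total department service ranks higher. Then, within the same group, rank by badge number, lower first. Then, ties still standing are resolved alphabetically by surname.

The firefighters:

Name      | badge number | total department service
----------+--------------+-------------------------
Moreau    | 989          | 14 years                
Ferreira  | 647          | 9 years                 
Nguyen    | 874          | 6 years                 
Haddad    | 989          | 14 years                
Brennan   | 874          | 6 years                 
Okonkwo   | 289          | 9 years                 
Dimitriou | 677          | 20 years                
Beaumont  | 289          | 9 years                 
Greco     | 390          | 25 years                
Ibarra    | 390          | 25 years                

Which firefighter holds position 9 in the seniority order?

Greco

By total department service (lower first): Brennan and Nguyen (both 6 years); then Beaumont, Okonkwo and Ferreira (each 9 years); then Haddad and Moreau (both 14 years); then Dimitriou (20 years); then Greco and Ibarra (both 25 years).
Brennan and Nguyen both have badge number 874, so the next rule applies.
Among Brennan and Nguyen, alphabetically by surname: Brennan before Nguyen.
Among Beaumont, Okonkwo and Ferreira, by badge number (lower first): Beaumont and Okonkwo (289) before Ferreira (647).
Among Beaumont and Okonkwo, alphabetically by surname: Beaumont before Okonkwo.
Haddad and Moreau both have badge number 989, so the next rule applies.
Among Haddad and Moreau, alphabetically by surname: Haddad before Moreau.
Greco and Ibarra both have badge number 390, so the next rule applies.
Among Greco and Ibarra, alphabetically by surname: Greco before Ibarra.
Order: Brennan, Nguyen, Beaumont, Okonkwo, Ferreira, Haddad, Moreau, Dimitriou, Greco, Ibarra.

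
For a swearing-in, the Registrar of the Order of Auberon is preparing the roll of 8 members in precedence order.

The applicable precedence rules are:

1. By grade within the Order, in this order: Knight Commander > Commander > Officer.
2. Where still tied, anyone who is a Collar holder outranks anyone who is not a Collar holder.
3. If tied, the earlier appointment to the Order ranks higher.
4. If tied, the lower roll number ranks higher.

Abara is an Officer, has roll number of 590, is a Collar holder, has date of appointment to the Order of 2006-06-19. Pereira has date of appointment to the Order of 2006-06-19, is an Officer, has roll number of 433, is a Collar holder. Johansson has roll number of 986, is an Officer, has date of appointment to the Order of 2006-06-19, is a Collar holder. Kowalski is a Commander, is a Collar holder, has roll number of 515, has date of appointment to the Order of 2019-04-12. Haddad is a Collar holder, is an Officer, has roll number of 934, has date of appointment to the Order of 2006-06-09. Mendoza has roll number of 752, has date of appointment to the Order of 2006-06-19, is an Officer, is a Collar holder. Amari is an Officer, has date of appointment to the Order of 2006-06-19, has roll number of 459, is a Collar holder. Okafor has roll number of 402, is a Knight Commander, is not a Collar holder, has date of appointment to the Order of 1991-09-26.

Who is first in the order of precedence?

By grade within the Order: Okafor (Knight Commander); then Kowalski (Commander); then Haddad, Pereira, Amari, Abara, Mendoza and Johansson (Officer).
Haddad, Pereira, Amari, Abara, Mendoza and Johansson are each a Collar holder, so the next rule applies.
Among Haddad, Pereira, Amari, Abara, Mendoza and Johansson, by date of appointment to the Order (earlier first): Haddad (2006-06-09) before Pereira, Amari, Abara, Mendoza and Johansson (2006-06-19).
Among Pereira, Amari, Abara, Mendoza and Johansson, by roll number (lower first): Pereira (433) before Amari (459) before Abara (590) before Mendoza (752) before Johansson (986).
Order: Okafor, Kowalski, Haddad, Pereira, Amari, Abara, Mendoza, Johansson.

Okafor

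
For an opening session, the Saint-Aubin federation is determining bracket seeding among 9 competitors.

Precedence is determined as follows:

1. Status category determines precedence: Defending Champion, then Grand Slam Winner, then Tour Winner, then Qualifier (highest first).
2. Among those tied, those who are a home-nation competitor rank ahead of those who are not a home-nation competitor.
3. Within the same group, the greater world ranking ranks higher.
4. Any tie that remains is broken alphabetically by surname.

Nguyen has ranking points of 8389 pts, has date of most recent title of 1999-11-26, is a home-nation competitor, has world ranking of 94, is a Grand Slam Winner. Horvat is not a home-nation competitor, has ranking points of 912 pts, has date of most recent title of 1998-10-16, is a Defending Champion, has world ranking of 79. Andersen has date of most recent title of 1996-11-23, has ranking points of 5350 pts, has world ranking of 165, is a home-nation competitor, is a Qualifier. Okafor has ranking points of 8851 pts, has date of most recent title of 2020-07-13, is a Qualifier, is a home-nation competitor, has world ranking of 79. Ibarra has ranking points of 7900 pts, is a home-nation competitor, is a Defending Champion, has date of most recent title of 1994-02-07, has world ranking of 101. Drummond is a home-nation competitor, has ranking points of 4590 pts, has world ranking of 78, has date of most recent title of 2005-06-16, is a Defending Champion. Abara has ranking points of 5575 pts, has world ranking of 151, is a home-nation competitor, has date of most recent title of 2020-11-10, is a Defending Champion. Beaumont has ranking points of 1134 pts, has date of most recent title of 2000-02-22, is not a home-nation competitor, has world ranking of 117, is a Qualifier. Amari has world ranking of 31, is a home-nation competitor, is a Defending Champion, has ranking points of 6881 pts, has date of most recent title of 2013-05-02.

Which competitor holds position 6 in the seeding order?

Nguyen

By status category: Abara, Ibarra, Drummond, Amari and Horvat (Defending Champion); then Nguyen (Grand Slam Winner); then Andersen, Okafor and Beaumont (Qualifier).
Among Abara, Ibarra, Drummond, Amari and Horvat, a home-nation competitor before not a home-nation competitor: Abara, Ibarra, Drummond and Amari (a home-nation competitor) before Horvat (not a home-nation competitor).
Among Abara, Ibarra, Drummond and Amari, by world ranking (higher first): Abara (151) before Ibarra (101) before Drummond (78) before Amari (31).
Among Andersen, Okafor and Beaumont, a home-nation competitor before not a home-nation competitor: Andersen and Okafor (a home-nation competitor) before Beaumont (not a home-nation competitor).
Among Andersen and Okafor, by world ranking (higher first): Andersen (165) before Okafor (79).
Order: Abara, Ibarra, Drummond, Amari, Horvat, Nguyen, Andersen, Okafor, Beaumont.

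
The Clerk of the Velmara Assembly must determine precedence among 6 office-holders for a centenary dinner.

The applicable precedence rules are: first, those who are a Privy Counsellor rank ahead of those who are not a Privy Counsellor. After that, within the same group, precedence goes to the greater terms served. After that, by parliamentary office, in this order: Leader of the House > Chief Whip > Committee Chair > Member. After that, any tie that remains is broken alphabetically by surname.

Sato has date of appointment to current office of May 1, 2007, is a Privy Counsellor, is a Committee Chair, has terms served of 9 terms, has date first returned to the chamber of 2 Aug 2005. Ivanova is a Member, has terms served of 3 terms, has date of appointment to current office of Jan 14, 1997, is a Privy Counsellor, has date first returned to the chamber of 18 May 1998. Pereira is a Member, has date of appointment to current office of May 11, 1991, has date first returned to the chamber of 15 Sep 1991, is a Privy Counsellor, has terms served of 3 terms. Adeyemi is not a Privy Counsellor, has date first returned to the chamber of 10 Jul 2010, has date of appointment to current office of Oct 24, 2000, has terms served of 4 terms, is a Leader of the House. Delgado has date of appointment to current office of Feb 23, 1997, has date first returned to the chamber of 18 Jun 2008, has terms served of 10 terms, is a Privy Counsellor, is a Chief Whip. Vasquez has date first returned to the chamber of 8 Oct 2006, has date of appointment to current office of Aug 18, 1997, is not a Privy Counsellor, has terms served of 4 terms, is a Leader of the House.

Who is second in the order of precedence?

By the first rule: Delgado, Sato, Ivanova and Pereira (each a Privy Counsellor); then Adeyemi and Vasquez (both not a Privy Counsellor).
Among Delgado, Sato, Ivanova and Pereira, by terms served (higher first): Delgado (10 terms) before Sato (9 terms) before Ivanova and Pereira (3 terms).
Ivanova and Pereira are each Member, so the next rule applies.
Among Ivanova and Pereira, alphabetically by surname: Ivanova before Pereira.
Adeyemi and Vasquez both have terms served 4 terms, so the next rule applies.
Adeyemi and Vasquez are each Leader of the House, so the next rule applies.
Among Adeyemi and Vasquez, alphabetically by surname: Adeyemi before Vasquez.
Order: Delgado, Sato, Ivanova, Pereira, Adeyemi, Vasquez.

Sato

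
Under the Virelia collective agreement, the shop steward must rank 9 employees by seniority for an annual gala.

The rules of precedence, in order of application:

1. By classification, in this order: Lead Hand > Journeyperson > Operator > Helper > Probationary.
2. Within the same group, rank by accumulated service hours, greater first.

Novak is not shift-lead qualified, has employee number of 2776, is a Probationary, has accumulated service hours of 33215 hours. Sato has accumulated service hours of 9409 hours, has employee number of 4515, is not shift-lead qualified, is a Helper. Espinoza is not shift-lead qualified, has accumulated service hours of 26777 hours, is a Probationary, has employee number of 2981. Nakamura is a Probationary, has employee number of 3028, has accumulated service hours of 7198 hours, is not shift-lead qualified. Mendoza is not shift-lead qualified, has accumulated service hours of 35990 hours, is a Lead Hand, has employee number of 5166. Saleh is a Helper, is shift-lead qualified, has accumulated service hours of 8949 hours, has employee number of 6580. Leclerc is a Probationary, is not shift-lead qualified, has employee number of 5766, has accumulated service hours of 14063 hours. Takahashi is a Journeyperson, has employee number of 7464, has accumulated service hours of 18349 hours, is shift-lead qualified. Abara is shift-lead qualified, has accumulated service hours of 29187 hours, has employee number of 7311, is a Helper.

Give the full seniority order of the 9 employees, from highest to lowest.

Mendoza, Takahashi, Abara, Sato, Saleh, Novak, Espinoza, Leclerc, Nakamura

By classification: Mendoza (Lead Hand); then Takahashi (Journeyperson); then Abara, Sato and Saleh (Helper); then Novak, Espinoza, Leclerc and Nakamura (Probationary).
Among Abara, Sato and Saleh, by accumulated service hours (higher first): Abara (29187 hours) before Sato (9409 hours) before Saleh (8949 hours).
Among Novak, Espinoza, Leclerc and Nakamura, by accumulated service hours (higher first): Novak (33215 hours) before Espinoza (26777 hours) before Leclerc (14063 hours) before Nakamura (7198 hours).
Full order: Mendoza, Takahashi, Abara, Sato, Saleh, Novak, Espinoza, Leclerc, Nakamura.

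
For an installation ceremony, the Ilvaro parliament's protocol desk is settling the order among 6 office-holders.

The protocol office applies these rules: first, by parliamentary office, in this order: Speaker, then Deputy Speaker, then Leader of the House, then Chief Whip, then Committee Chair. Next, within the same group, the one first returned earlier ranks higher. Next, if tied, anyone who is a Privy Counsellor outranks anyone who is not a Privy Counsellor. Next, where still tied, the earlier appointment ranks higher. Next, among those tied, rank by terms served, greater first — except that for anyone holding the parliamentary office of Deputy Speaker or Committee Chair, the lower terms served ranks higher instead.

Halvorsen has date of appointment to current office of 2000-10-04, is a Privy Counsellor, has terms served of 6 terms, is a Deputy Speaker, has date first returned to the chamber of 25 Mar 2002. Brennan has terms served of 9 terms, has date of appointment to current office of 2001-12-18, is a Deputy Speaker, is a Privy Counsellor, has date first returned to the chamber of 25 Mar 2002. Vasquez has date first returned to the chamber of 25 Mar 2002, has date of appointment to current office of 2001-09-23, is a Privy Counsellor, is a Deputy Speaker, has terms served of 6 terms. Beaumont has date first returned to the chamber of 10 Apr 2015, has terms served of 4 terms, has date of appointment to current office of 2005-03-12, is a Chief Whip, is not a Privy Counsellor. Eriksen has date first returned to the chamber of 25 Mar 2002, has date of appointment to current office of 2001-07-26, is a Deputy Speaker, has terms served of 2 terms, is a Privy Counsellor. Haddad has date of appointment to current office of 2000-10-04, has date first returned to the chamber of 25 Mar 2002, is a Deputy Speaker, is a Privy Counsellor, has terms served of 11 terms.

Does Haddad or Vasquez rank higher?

By parliamentary office: Halvorsen, Haddad, Eriksen, Vasquez and Brennan (Deputy Speaker); then Beaumont (Chief Whip).
Halvorsen, Haddad, Eriksen, Vasquez and Brennan all have date first returned to the chamber 25 Mar 2002, so the next rule applies.
Halvorsen, Haddad, Eriksen, Vasquez and Brennan are each a Privy Counsellor, so the next rule applies.
Among Halvorsen, Haddad, Eriksen, Vasquez and Brennan, by date of appointment to current office (earlier first): Halvorsen and Haddad (2000-10-04) before Eriksen (2001-07-26) before Vasquez (2001-09-23) before Brennan (2001-12-18).
Among Halvorsen and Haddad, by terms served (lower first) (reversed rule for this group): Halvorsen (6 terms) before Haddad (11 terms).
So Haddad takes precedence.

Haddad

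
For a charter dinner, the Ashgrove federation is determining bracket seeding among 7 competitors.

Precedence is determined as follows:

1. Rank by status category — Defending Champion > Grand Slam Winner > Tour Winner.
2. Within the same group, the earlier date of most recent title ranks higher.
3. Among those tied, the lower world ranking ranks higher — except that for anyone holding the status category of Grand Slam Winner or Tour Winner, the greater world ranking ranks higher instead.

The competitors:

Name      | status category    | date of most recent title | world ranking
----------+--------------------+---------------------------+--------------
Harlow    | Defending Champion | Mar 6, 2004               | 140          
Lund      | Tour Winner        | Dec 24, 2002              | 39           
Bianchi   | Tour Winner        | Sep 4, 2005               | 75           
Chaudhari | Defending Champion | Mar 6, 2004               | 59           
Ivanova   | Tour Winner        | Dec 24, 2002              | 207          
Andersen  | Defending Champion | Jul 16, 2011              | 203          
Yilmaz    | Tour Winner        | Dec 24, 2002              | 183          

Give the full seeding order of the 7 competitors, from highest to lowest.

By status category: Chaudhari, Harlow and Andersen (Defending Champion); then Ivanova, Yilmaz, Lund and Bianchi (Tour Winner).
Among Chaudhari, Harlow and Andersen, by date of most recent title (earlier first): Chaudhari and Harlow (Mar 6, 2004) before Andersen (Jul 16, 2011).
Among Chaudhari and Harlow, by world ranking (lower first): Chaudhari (59) before Harlow (140).
Among Ivanova, Yilmaz, Lund and Bianchi, by date of most recent title (earlier first): Ivanova, Yilmaz and Lund (Dec 24, 2002) before Bianchi (Sep 4, 2005).
Among Ivanova, Yilmaz and Lund, by world ranking (higher first) (reversed rule for this group): Ivanova (207) before Yilmaz (183) before Lund (39).
Full order: Chaudhari, Harlow, Andersen, Ivanova, Yilmaz, Lund, Bianchi.

Chaudhari, Harlow, Andersen, Ivanova, Yilmaz, Lund, Bianchi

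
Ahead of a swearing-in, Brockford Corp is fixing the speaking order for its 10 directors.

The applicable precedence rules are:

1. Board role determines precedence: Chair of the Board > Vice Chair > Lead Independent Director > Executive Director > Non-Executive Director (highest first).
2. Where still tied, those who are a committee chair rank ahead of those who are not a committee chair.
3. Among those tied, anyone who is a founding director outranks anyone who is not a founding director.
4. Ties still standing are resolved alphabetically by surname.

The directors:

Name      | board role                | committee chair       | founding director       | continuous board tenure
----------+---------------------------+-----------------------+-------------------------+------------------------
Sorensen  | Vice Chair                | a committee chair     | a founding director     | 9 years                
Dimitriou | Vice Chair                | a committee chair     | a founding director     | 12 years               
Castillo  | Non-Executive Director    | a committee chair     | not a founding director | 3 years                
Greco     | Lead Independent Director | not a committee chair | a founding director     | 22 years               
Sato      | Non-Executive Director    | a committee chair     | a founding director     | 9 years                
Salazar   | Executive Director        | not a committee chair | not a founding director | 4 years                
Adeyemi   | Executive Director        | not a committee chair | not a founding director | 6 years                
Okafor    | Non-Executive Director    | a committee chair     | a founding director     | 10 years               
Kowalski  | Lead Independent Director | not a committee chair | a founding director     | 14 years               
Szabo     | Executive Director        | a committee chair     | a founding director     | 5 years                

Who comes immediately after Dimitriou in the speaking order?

By board role: Dimitriou and Sorensen (Vice Chair); then Greco and Kowalski (Lead Independent Director); then Szabo, Adeyemi and Salazar (Executive Director); then Okafor, Sato and Castillo (Non-Executive Director).
Dimitriou and Sorensen are each a committee chair, so the next rule applies.
Dimitriou and Sorensen are each a founding director, so the next rule applies.
Among Dimitriou and Sorensen, alphabetically by surname: Dimitriou before Sorensen.
Greco and Kowalski are each not a committee chair, so the next rule applies.
Greco and Kowalski are each a founding director, so the next rule applies.
Among Greco and Kowalski, alphabetically by surname: Greco before Kowalski.
Among Szabo, Adeyemi and Salazar, a committee chair before not a committee chair: Szabo (a committee chair) before Adeyemi and Salazar (not a committee chair).
Adeyemi and Salazar are each not a founding director, so the next rule applies.
Among Adeyemi and Salazar, alphabetically by surname: Adeyemi before Salazar.
Okafor, Sato and Castillo are each a committee chair, so the next rule applies.
Among Okafor, Sato and Castillo, a founding director before not a founding director: Okafor and Sato (a founding director) before Castillo (not a founding director).
Among Okafor and Sato, alphabetically by surname: Okafor before Sato.
Order: Dimitriou, Sorensen, Greco, Kowalski, Szabo, Adeyemi, Salazar, Okafor, Sato, Castillo.

Sorensen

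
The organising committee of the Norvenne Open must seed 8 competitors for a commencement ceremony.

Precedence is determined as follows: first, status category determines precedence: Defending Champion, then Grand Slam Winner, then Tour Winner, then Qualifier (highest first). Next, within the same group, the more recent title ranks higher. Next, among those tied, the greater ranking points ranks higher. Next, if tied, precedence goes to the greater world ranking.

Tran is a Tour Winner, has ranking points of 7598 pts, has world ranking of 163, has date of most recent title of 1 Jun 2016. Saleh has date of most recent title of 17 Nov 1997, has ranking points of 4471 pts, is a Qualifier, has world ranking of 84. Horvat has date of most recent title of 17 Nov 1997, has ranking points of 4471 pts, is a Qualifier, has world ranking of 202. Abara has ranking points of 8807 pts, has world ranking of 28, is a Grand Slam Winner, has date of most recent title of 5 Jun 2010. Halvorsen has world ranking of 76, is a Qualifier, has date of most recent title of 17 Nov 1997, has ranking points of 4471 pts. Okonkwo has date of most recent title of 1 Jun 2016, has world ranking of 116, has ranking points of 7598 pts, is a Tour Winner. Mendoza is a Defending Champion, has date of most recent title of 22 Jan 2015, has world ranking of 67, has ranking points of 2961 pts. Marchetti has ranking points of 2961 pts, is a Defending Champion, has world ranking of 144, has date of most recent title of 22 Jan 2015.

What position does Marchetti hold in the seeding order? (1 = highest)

1

By status category: Marchetti and Mendoza (Defending Champion); then Abara (Grand Slam Winner); then Tran and Okonkwo (Tour Winner); then Horvat, Saleh and Halvorsen (Qualifier).
Marchetti and Mendoza both have date of most recent title 22 Jan 2015, so the next rule applies.
Marchetti and Mendoza both have ranking points 2961 pts, so the next rule applies.
Among Marchetti and Mendoza, by world ranking (higher first): Marchetti (144) before Mendoza (67).
Tran and Okonkwo both have date of most recent title 1 Jun 2016, so the next rule applies.
Tran and Okonkwo both have ranking points 7598 pts, so the next rule applies.
Among Tran and Okonkwo, by world ranking (higher first): Tran (163) before Okonkwo (116).
Horvat, Saleh and Halvorsen all have date of most recent title 17 Nov 1997, so the next rule applies.
Horvat, Saleh and Halvorsen all have ranking points 4471 pts, so the next rule applies.
Among Horvat, Saleh and Halvorsen, by world ranking (higher first): Horvat (202) before Saleh (84) before Halvorsen (76).
Order: Marchetti, Mendoza, Abara, Tran, Okonkwo, Horvat, Saleh, Halvorsen. So position 1.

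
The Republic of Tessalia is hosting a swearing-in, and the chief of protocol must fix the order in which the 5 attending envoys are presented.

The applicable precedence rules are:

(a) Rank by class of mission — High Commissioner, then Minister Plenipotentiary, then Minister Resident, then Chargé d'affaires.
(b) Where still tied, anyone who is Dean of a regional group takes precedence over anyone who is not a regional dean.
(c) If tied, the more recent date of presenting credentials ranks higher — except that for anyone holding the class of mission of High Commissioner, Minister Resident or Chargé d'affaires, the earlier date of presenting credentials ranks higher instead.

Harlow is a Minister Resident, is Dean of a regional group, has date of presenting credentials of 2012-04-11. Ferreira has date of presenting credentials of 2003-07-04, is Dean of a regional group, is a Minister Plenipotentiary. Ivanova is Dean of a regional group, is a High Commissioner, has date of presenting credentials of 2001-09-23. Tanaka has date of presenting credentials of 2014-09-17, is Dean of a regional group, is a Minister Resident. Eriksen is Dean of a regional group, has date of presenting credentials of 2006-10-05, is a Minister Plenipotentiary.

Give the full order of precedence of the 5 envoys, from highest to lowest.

Ivanova, Eriksen, Ferreira, Harlow, Tanaka

By class of mission: Ivanova (High Commissioner); then Eriksen and Ferreira (Minister Plenipotentiary); then Harlow and Tanaka (Minister Resident).
Eriksen and Ferreira are each Dean of a regional group, so the next rule applies.
Among Eriksen and Ferreira, by date of presenting credentials (later first): Eriksen (2006-10-05) before Ferreira (2003-07-04).
Harlow and Tanaka are each Dean of a regional group, so the next rule applies.
Among Harlow and Tanaka, by date of presenting credentials (earlier first) (reversed rule for this group): Harlow (2012-04-11) before Tanaka (2014-09-17).
Full order: Ivanova, Eriksen, Ferreira, Harlow, Tanaka.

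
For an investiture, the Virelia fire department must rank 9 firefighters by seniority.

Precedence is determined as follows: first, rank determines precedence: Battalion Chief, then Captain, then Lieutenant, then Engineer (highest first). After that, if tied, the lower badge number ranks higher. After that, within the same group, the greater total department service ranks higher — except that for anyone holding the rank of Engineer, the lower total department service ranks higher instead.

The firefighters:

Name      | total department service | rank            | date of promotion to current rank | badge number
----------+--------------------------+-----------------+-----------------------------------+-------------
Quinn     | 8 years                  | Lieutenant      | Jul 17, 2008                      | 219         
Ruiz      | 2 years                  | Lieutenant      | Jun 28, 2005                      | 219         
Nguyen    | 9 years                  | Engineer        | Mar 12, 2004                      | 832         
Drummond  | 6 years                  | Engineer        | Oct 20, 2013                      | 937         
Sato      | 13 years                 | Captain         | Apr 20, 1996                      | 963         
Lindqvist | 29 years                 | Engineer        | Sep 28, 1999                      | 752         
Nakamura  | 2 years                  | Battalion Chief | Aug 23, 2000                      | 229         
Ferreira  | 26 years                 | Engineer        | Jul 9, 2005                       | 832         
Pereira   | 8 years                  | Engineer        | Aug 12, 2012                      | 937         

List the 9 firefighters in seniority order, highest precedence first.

Nakamura, Sato, Quinn, Ruiz, Lindqvist, Nguyen, Ferreira, Drummond, Pereira

By rank: Nakamura (Battalion Chief); then Sato (Captain); then Quinn and Ruiz (Lieutenant); then Lindqvist, Nguyen, Ferreira, Drummond and Pereira (Engineer).
Quinn and Ruiz both have badge number 219, so the next rule applies.
Among Quinn and Ruiz, by total department service (higher first): Quinn (8 years) before Ruiz (2 years).
Among Lindqvist, Nguyen, Ferreira, Drummond and Pereira, by badge number (lower first): Lindqvist (752) before Nguyen and Ferreira (832) before Drummond and Pereira (937).
Among Nguyen and Ferreira, by total department service (lower first) (reversed rule for this group): Nguyen (9 years) before Ferreira (26 years).
Among Drummond and Pereira, by total department service (lower first) (reversed rule for this group): Drummond (6 years) before Pereira (8 years).
Full order: Nakamura, Sato, Quinn, Ruiz, Lindqvist, Nguyen, Ferreira, Drummond, Pereira.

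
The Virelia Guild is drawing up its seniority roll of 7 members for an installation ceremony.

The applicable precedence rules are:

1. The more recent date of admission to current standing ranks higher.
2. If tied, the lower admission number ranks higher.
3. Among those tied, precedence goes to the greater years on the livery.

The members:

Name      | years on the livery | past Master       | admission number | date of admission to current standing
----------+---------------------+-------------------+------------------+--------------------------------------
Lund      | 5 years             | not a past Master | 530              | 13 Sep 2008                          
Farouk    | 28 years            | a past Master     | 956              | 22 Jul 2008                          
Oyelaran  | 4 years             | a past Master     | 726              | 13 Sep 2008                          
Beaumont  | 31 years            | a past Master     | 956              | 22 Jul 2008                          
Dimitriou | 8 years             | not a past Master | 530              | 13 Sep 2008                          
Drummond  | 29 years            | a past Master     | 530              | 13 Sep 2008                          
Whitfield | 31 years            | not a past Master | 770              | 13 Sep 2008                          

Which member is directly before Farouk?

By date of admission to current standing (later first): Drummond, Dimitriou, Lund, Oyelaran and Whitfield (each 13 Sep 2008); then Beaumont and Farouk (both 22 Jul 2008).
Among Drummond, Dimitriou, Lund, Oyelaran and Whitfield, by admission number (lower first): Drummond, Dimitriou and Lund (530) before Oyelaran (726) before Whitfield (770).
Among Drummond, Dimitriou and Lund, by years on the livery (higher first): Drummond (29 years) before Dimitriou (8 years) before Lund (5 years).
Beaumont and Farouk both have admission number 956, so the next rule applies.
Among Beaumont and Farouk, by years on the livery (higher first): Beaumont (31 years) before Farouk (28 years).
Order: Drummond, Dimitriou, Lund, Oyelaran, Whitfield, Beaumont, Farouk.

Beaumont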